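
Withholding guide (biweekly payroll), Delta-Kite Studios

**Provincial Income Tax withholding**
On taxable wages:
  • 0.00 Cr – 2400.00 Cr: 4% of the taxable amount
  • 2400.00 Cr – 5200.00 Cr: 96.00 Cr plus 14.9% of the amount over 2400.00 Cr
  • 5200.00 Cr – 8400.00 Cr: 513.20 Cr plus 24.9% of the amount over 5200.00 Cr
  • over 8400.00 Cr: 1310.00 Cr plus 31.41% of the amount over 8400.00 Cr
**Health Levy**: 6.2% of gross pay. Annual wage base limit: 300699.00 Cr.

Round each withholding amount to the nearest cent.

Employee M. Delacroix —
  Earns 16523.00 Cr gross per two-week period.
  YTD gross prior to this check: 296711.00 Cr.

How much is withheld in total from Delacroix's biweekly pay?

4108.69 Cr

Provincial Income Tax: taxable = 16523.00 Cr
  1310.00 Cr + 31.41% × (16523.00 Cr − 8400.00 Cr) = 1310.00 Cr + 31.41% × 8123.00 Cr = 3861.43 Cr
Health Levy: cap 300699.00 Cr − YTD 296711.00 Cr = 3988.00 Cr subject; 6.2% × 3988.00 Cr = 247.26 Cr
Total: 3861.43 Cr + 247.26 Cr = 4108.69 Cr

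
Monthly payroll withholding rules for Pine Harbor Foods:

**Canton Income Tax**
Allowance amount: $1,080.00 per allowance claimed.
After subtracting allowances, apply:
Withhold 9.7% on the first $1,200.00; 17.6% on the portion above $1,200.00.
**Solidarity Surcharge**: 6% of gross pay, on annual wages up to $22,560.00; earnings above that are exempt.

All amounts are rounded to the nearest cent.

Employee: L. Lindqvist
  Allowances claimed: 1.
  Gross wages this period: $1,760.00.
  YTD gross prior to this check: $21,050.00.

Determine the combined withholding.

$156.56

Canton Income Tax: taxable = $1,760.00 − 1×$1,080.00 = $680.00
  9.7% × $680.00 = $65.96
Solidarity Surcharge: cap $22,560.00 − YTD $21,050.00 = $1,510.00 subject; 6% × $1,510.00 = $90.60
Total: $65.96 + $90.60 = $156.56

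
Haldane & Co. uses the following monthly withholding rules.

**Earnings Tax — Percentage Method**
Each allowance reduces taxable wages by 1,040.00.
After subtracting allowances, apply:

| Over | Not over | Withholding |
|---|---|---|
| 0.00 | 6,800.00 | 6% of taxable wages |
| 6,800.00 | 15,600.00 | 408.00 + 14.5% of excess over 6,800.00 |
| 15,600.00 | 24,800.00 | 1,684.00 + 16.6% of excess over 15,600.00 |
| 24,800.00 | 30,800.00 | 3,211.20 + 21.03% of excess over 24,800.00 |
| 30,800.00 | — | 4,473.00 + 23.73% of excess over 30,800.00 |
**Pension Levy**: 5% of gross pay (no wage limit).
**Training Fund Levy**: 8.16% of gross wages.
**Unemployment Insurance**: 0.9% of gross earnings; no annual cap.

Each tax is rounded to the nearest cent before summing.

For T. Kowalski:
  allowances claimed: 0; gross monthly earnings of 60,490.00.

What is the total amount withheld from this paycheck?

20,023.33

Earnings Tax: taxable = 60,490.00
  4,473.00 + 23.73% × (60,490.00 − 30,800.00) = 4,473.00 + 23.73% × 29,690.00 = 11,518.44
Pension Levy: 5% × 60,490.00 = 3,024.50
Training Fund Levy: 8.16% × 60,490.00 = 4,935.98
Unemployment Insurance: 0.9% × 60,490.00 = 544.41
Total: 11,518.44 + 3,024.50 + 4,935.98 + 544.41 = 20,023.33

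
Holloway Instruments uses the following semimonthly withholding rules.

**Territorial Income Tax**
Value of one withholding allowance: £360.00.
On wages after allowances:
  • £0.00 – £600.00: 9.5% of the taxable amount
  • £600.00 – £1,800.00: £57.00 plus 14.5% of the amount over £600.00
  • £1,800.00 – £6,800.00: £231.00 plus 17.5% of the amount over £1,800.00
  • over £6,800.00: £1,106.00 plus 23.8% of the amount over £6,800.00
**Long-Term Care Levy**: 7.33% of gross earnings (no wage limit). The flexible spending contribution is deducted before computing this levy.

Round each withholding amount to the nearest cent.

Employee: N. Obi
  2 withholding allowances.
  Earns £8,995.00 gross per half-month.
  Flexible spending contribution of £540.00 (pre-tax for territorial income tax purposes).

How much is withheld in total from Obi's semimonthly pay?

£1,948.28

Territorial Income Tax: taxable = £8,995.00 − £540.00 − 2×£360.00 = £7,735.00
  £1,106.00 + 23.8% × (£7,735.00 − £6,800.00) = £1,106.00 + 23.8% × £935.00 = £1,328.53
Long-Term Care Levy: 7.33% × £8,455.00 = £619.75
Total: £1,328.53 + £619.75 = £1,948.28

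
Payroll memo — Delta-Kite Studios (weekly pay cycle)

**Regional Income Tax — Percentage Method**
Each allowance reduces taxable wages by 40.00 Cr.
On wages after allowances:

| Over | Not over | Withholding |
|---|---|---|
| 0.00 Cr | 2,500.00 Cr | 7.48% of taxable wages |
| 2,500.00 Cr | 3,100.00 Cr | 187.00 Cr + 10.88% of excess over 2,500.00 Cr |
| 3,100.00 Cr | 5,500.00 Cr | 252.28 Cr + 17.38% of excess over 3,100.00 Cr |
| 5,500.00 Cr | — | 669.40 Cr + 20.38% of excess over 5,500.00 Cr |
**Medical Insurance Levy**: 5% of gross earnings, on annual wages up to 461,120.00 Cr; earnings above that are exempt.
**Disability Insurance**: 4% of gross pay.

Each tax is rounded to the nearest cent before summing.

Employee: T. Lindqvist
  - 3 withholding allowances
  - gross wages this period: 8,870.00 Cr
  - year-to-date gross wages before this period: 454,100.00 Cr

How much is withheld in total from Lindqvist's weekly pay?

Regional Income Tax: taxable = 8,870.00 Cr − 3×40.00 Cr = 8,750.00 Cr
  669.40 Cr + 20.38% × (8,750.00 Cr − 5,500.00 Cr) = 669.40 Cr + 20.38% × 3,250.00 Cr = 1,331.75 Cr
Medical Insurance Levy: cap 461,120.00 Cr − YTD 454,100.00 Cr = 7,020.00 Cr subject; 5% × 7,020.00 Cr = 351.00 Cr
Disability Insurance: 4% × 8,870.00 Cr = 354.80 Cr
Total: 1,331.75 Cr + 351.00 Cr + 354.80 Cr = 2,037.55 Cr

2,037.55 Cr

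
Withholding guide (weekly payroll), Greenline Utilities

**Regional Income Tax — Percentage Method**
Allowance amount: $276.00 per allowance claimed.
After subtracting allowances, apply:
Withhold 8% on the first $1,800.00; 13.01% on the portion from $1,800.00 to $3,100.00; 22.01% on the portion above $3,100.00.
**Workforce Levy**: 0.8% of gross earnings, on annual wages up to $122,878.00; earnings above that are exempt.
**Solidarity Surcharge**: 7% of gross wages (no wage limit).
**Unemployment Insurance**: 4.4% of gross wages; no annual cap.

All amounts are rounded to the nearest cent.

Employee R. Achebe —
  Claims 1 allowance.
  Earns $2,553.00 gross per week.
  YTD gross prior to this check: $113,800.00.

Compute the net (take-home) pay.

Regional Income Tax: taxable = $2,553.00 − 1×$276.00 = $2,277.00
  $144.00 + 13.01% × ($2,277.00 − $1,800.00) = $144.00 + 13.01% × $477.00 = $206.06
Workforce Levy: 0.8% × $2,553.00 = $20.42
Solidarity Surcharge: 7% × $2,553.00 = $178.71
Unemployment Insurance: 4.4% × $2,553.00 = $112.33
Total withheld: $206.06 + $20.42 + $178.71 + $112.33 = $517.52
Net pay: $2,553.00 − $517.52 = $2,035.48

$2,035.48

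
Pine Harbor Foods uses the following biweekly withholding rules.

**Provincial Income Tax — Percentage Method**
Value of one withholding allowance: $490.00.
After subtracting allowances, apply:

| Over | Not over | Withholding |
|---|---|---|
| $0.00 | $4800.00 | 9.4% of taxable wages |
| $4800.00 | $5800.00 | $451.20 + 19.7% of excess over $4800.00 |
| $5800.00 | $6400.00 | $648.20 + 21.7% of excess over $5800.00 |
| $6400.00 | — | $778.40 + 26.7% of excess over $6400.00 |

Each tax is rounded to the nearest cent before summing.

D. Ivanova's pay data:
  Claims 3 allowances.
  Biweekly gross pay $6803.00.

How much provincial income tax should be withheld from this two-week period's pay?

$556.20

Provincial Income Tax: taxable = $6803.00 − 3×$490.00 = $5333.00
  $451.20 + 19.7% × ($5333.00 − $4800.00) = $451.20 + 19.7% × $533.00 = $556.20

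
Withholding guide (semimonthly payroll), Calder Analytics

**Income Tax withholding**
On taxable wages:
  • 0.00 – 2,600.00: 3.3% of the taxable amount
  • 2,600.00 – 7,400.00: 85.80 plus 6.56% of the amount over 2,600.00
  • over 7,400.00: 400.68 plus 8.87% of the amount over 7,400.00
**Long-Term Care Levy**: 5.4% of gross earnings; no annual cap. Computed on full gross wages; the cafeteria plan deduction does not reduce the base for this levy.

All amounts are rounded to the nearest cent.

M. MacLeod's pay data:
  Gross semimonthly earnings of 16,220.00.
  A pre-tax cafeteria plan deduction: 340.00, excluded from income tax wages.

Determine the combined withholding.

2,028.74

Income Tax: taxable = 16,220.00 − 340.00 = 15,880.00
  400.68 + 8.87% × (15,880.00 − 7,400.00) = 400.68 + 8.87% × 8,480.00 = 1,152.86
Long-Term Care Levy: 5.4% × 16,220.00 = 875.88
Total: 1,152.86 + 875.88 = 2,028.74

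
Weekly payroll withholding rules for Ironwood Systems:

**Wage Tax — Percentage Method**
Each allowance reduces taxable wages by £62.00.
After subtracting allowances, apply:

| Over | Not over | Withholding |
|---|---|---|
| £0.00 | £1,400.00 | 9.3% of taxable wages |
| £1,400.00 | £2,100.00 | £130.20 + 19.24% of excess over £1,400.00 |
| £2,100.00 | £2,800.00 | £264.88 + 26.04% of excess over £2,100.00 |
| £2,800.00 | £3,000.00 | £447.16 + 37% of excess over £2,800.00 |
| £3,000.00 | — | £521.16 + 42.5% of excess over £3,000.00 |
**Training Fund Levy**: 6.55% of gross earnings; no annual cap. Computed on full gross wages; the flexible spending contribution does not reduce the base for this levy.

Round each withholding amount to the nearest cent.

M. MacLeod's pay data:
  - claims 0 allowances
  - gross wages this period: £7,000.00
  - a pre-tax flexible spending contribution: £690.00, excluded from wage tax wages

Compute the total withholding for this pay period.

Wage Tax: taxable = £7,000.00 − £690.00 = £6,310.00
  £521.16 + 42.5% × (£6,310.00 − £3,000.00) = £521.16 + 42.5% × £3,310.00 = £1,927.91
Training Fund Levy: 6.55% × £7,000.00 = £458.50
Total: £1,927.91 + £458.50 = £2,386.41

£2,386.41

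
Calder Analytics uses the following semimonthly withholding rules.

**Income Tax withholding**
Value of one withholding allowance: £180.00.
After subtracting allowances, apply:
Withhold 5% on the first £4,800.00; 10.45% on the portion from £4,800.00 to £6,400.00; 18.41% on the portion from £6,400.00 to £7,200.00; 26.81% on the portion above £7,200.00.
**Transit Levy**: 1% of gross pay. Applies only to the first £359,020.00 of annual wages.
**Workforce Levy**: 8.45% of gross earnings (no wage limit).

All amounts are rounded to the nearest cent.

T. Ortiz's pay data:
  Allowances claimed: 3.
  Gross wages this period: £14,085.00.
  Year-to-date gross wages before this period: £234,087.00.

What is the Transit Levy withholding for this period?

£140.85

Transit Levy: 1% × £14,085.00 = £140.85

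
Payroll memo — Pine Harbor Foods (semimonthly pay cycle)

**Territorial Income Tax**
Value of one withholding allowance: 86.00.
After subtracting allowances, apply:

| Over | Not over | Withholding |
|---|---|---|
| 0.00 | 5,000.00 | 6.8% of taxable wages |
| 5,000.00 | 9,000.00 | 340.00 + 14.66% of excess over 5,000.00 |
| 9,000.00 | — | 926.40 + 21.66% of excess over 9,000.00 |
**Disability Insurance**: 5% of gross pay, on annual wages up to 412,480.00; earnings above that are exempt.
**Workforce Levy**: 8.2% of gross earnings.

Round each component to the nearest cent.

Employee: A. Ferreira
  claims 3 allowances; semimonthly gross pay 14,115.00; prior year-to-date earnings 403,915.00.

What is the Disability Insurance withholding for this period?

428.25

Disability Insurance: cap 412,480.00 − YTD 403,915.00 = 8,565.00 subject; 5% × 8,565.00 = 428.25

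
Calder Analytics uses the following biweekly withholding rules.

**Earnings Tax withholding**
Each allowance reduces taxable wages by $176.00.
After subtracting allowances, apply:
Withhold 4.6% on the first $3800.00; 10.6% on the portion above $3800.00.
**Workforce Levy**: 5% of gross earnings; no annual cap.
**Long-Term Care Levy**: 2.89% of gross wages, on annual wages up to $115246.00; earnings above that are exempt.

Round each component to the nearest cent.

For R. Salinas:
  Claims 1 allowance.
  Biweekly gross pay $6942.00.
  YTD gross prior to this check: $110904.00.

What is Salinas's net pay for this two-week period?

Earnings Tax: taxable = $6942.00 − 1×$176.00 = $6766.00
  $174.80 + 10.6% × ($6766.00 − $3800.00) = $174.80 + 10.6% × $2966.00 = $489.20
Workforce Levy: 5% × $6942.00 = $347.10
Long-Term Care Levy: cap $115246.00 − YTD $110904.00 = $4342.00 subject; 2.89% × $4342.00 = $125.48
Total withheld: $489.20 + $347.10 + $125.48 = $961.78
Net pay: $6942.00 − $961.78 = $5980.22

$5980.22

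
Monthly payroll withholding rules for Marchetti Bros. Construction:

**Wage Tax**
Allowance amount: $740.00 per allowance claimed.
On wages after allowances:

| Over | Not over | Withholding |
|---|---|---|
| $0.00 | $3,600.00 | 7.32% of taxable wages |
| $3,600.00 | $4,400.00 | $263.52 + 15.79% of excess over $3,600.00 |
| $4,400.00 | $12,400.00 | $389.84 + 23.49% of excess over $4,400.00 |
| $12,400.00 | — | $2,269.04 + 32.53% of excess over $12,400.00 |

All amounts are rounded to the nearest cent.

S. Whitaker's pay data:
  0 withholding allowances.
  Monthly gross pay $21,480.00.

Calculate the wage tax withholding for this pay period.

$5,222.76

Wage Tax: taxable = $21,480.00
  $2,269.04 + 32.53% × ($21,480.00 − $12,400.00) = $2,269.04 + 32.53% × $9,080.00 = $5,222.76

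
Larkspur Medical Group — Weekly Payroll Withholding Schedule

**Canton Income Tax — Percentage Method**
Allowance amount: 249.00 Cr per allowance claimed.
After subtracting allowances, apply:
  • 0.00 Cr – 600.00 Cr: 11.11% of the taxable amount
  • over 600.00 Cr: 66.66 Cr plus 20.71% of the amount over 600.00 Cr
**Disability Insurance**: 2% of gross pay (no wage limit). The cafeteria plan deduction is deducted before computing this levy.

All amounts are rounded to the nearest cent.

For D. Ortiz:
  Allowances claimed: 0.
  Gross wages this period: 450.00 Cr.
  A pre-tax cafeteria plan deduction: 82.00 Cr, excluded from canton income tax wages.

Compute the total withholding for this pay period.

48.24 Cr

Canton Income Tax: taxable = 450.00 Cr − 82.00 Cr = 368.00 Cr
  11.11% × 368.00 Cr = 40.88 Cr
Disability Insurance: 2% × 368.00 Cr = 7.36 Cr
Total: 40.88 Cr + 7.36 Cr = 48.24 Cr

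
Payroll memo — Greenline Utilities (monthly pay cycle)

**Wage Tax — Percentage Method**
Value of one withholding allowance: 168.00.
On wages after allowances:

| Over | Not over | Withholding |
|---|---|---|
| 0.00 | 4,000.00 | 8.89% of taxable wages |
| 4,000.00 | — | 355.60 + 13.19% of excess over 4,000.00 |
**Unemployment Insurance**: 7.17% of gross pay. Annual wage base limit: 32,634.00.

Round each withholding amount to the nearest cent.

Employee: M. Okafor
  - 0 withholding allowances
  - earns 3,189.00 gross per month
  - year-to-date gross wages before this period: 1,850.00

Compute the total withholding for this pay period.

512.15

Wage Tax: taxable = 3,189.00
  8.89% × 3,189.00 = 283.50
Unemployment Insurance: 7.17% × 3,189.00 = 228.65
Total: 283.50 + 228.65 = 512.15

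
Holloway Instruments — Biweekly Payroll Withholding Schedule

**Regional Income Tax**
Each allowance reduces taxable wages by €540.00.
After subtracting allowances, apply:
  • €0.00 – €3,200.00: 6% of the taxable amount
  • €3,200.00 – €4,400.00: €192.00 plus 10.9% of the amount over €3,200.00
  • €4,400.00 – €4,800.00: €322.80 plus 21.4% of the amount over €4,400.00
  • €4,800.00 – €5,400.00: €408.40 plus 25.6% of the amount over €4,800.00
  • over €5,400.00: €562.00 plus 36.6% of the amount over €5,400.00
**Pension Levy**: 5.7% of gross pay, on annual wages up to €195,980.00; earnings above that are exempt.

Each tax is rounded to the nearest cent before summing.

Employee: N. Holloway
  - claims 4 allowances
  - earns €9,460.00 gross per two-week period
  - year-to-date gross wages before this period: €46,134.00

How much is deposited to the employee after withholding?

Regional Income Tax: taxable = €9,460.00 − 4×€540.00 = €7,300.00
  €562.00 + 36.6% × (€7,300.00 − €5,400.00) = €562.00 + 36.6% × €1,900.00 = €1,257.40
Pension Levy: 5.7% × €9,460.00 = €539.22
Total withheld: €1,257.40 + €539.22 = €1,796.62
Net pay: €9,460.00 − €1,796.62 = €7,663.38

€7,663.38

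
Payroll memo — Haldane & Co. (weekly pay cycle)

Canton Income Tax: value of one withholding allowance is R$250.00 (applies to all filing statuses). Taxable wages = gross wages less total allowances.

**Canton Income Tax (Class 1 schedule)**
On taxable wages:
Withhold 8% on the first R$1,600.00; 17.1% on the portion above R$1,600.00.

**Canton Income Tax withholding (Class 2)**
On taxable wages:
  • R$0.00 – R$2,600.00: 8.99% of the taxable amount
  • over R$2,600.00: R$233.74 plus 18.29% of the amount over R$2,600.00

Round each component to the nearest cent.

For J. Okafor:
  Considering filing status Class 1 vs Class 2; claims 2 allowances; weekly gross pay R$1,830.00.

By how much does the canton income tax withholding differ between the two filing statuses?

R$13.17

Canton Income Tax (Class 1): taxable = R$1,830.00 − 2×R$250.00 = R$1,330.00
  8% × R$1,330.00 = R$106.40
Canton Income Tax (Class 2): taxable = R$1,830.00 − 2×R$250.00 = R$1,330.00
  8.99% × R$1,330.00 = R$119.57
Difference: |R$106.40 − R$119.57| = R$13.17 (higher under Class 2)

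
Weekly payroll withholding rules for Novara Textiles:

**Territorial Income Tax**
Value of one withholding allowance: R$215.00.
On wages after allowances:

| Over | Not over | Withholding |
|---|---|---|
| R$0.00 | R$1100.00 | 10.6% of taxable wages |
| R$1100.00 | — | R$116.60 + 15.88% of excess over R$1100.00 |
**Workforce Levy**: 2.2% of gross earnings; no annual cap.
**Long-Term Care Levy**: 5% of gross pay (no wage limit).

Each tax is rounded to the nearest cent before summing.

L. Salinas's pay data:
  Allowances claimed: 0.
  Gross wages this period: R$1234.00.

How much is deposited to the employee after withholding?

R$1007.27

Territorial Income Tax: taxable = R$1234.00
  R$116.60 + 15.88% × (R$1234.00 − R$1100.00) = R$116.60 + 15.88% × R$134.00 = R$137.88
Workforce Levy: 2.2% × R$1234.00 = R$27.15
Long-Term Care Levy: 5% × R$1234.00 = R$61.70
Total withheld: R$137.88 + R$27.15 + R$61.70 = R$226.73
Net pay: R$1234.00 − R$226.73 = R$1007.27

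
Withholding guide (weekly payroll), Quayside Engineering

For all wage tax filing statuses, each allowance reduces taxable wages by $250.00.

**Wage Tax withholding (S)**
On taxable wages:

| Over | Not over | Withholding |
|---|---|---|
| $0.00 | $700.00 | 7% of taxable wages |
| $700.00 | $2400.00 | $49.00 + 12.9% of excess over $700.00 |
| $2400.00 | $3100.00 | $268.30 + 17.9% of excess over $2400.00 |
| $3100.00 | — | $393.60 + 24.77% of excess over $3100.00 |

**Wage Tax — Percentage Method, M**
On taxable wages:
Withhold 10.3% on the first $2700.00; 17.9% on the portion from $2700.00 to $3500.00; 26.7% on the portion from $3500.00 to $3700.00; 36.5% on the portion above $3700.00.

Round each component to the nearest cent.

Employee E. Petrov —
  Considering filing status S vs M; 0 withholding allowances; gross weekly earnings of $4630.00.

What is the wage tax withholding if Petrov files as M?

Wage Tax (M): taxable = $4630.00
  $474.70 + 36.5% × ($4630.00 − $3700.00) = $474.70 + 36.5% × $930.00 = $814.15

$814.15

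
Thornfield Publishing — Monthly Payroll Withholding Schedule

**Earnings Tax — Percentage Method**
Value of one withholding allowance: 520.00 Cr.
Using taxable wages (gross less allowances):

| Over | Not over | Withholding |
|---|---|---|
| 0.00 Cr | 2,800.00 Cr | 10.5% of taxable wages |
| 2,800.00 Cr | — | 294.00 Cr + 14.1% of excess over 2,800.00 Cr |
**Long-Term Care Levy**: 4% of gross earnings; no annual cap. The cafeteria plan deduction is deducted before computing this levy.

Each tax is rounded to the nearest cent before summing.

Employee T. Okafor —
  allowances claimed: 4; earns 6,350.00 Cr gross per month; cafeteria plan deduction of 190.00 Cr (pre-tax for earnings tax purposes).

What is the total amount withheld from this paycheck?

Earnings Tax: taxable = 6,350.00 Cr − 190.00 Cr − 4×520.00 Cr = 4,080.00 Cr
  294.00 Cr + 14.1% × (4,080.00 Cr − 2,800.00 Cr) = 294.00 Cr + 14.1% × 1,280.00 Cr = 474.48 Cr
Long-Term Care Levy: 4% × 6,160.00 Cr = 246.40 Cr
Total: 474.48 Cr + 246.40 Cr = 720.88 Cr

720.88 Cr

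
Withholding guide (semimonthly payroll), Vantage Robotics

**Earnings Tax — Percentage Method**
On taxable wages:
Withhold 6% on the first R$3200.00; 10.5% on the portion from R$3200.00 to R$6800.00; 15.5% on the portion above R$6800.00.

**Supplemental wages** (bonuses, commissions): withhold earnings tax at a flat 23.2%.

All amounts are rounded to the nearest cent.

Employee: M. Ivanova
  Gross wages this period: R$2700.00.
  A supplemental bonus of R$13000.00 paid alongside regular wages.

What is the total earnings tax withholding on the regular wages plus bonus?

Earnings Tax: taxable = R$2700.00
  6% × R$2700.00 = R$162.00
Supplemental (23.2% flat on bonus): 23.2% × R$13000.00 = R$3016.00
Total earnings tax: R$162.00 + R$3016.00 = R$3178.00

R$3178.00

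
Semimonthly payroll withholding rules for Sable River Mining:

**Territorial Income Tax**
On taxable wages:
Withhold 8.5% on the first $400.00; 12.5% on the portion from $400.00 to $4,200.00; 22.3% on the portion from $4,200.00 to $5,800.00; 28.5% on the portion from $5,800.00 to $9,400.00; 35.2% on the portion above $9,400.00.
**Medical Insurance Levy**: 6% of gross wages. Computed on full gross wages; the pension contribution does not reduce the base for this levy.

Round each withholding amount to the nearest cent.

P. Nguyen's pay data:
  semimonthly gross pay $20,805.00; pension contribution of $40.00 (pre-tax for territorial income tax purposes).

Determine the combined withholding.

$7,140.58

Territorial Income Tax: taxable = $20,805.00 − $40.00 = $20,765.00
  $1,891.80 + 35.2% × ($20,765.00 − $9,400.00) = $1,891.80 + 35.2% × $11,365.00 = $5,892.28
Medical Insurance Levy: 6% × $20,805.00 = $1,248.30
Total: $5,892.28 + $1,248.30 = $7,140.58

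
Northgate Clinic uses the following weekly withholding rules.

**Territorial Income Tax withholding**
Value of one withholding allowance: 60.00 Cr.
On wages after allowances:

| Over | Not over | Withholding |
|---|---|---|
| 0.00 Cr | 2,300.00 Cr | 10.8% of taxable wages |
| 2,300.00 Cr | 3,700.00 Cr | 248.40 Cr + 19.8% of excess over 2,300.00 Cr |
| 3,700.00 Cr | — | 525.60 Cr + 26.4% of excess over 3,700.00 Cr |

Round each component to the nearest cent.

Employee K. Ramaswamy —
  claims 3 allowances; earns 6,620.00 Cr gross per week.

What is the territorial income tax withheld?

Territorial Income Tax: taxable = 6,620.00 Cr − 3×60.00 Cr = 6,440.00 Cr
  525.60 Cr + 26.4% × (6,440.00 Cr − 3,700.00 Cr) = 525.60 Cr + 26.4% × 2,740.00 Cr = 1,248.96 Cr

1,248.96 Cr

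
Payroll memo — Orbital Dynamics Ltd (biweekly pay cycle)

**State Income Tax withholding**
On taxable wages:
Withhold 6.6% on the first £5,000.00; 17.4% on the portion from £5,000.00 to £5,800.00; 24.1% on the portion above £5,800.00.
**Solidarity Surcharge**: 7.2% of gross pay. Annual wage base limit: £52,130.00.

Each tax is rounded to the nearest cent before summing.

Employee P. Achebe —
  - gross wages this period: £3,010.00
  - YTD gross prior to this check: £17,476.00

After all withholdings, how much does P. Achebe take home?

State Income Tax: taxable = £3,010.00
  6.6% × £3,010.00 = £198.66
Solidarity Surcharge: 7.2% × £3,010.00 = £216.72
Total withheld: £198.66 + £216.72 = £415.38
Net pay: £3,010.00 − £415.38 = £2,594.62

£2,594.62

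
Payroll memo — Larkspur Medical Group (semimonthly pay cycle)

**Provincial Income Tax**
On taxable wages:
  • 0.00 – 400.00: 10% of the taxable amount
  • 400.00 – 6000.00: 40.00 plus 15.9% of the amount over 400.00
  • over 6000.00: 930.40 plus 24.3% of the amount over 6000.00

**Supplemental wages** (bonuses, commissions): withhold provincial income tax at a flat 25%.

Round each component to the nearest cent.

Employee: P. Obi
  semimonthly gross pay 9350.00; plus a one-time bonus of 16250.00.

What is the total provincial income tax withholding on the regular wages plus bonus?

Provincial Income Tax: taxable = 9350.00
  930.40 + 24.3% × (9350.00 − 6000.00) = 930.40 + 24.3% × 3350.00 = 1744.45
Supplemental (25% flat on bonus): 25% × 16250.00 = 4062.50
Total provincial income tax: 1744.45 + 4062.50 = 5806.95

5806.95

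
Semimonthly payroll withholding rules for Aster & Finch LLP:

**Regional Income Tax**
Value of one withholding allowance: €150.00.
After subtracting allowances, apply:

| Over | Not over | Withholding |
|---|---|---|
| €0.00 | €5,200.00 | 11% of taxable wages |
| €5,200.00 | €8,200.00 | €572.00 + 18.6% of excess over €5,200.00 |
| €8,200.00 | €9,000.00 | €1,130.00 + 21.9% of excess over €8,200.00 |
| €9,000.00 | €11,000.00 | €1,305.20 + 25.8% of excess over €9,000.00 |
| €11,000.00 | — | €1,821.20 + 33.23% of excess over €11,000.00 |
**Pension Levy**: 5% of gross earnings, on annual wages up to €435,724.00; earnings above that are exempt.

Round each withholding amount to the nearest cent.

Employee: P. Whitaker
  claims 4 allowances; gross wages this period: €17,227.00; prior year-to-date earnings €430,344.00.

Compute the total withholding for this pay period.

€3,960.05

Regional Income Tax: taxable = €17,227.00 − 4×€150.00 = €16,627.00
  €1,821.20 + 33.23% × (€16,627.00 − €11,000.00) = €1,821.20 + 33.23% × €5,627.00 = €3,691.05
Pension Levy: cap €435,724.00 − YTD €430,344.00 = €5,380.00 subject; 5% × €5,380.00 = €269.00
Total: €3,691.05 + €269.00 = €3,960.05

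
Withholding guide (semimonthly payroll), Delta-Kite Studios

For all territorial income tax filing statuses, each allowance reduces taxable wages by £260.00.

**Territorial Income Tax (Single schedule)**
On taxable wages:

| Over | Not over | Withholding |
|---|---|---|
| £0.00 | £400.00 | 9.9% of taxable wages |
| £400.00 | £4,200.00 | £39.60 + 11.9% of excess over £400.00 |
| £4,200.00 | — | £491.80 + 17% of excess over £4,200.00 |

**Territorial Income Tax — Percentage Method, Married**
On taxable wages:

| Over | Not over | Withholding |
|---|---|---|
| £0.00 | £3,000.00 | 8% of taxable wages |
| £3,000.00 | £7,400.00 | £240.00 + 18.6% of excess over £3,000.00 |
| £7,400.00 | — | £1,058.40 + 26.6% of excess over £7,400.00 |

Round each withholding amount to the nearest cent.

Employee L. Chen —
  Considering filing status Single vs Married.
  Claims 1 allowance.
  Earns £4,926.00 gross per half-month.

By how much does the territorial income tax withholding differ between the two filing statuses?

Territorial Income Tax (Single): taxable = £4,926.00 − 1×£260.00 = £4,666.00
  £491.80 + 17% × (£4,666.00 − £4,200.00) = £491.80 + 17% × £466.00 = £571.02
Territorial Income Tax (Married): taxable = £4,926.00 − 1×£260.00 = £4,666.00
  £240.00 + 18.6% × (£4,666.00 − £3,000.00) = £240.00 + 18.6% × £1,666.00 = £549.88
Difference: |£571.02 − £549.88| = £21.14 (higher under Single)

£21.14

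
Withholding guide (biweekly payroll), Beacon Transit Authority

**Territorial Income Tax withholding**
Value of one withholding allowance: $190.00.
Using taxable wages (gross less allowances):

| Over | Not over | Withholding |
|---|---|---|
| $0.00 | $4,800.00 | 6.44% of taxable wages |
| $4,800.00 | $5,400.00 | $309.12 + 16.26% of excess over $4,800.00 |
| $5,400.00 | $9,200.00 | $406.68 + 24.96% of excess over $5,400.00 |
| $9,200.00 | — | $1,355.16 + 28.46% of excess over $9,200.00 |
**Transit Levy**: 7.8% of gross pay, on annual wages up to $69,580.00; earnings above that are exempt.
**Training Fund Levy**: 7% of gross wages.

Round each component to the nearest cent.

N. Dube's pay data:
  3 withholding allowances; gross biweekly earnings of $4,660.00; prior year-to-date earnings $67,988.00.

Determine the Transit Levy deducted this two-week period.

Transit Levy: cap $69,580.00 − YTD $67,988.00 = $1,592.00 subject; 7.8% × $1,592.00 = $124.18

$124.18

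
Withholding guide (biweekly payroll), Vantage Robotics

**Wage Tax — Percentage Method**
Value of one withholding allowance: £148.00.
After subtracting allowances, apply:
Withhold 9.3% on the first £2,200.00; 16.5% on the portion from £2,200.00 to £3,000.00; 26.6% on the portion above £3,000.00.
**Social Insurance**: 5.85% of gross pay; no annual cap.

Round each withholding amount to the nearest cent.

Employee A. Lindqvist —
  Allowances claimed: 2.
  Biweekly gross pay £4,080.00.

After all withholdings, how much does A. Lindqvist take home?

Wage Tax: taxable = £4,080.00 − 2×£148.00 = £3,784.00
  £336.60 + 26.6% × (£3,784.00 − £3,000.00) = £336.60 + 26.6% × £784.00 = £545.14
Social Insurance: 5.85% × £4,080.00 = £238.68
Total withheld: £545.14 + £238.68 = £783.82
Net pay: £4,080.00 − £783.82 = £3,296.18

£3,296.18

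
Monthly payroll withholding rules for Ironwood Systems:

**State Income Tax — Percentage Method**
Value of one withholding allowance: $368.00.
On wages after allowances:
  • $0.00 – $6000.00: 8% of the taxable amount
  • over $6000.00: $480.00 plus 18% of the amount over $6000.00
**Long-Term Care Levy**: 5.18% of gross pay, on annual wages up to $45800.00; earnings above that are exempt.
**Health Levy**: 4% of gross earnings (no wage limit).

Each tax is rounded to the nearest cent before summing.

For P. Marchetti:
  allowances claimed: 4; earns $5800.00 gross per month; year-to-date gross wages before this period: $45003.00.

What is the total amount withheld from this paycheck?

State Income Tax: taxable = $5800.00 − 4×$368.00 = $4328.00
  8% × $4328.00 = $346.24
Long-Term Care Levy: cap $45800.00 − YTD $45003.00 = $797.00 subject; 5.18% × $797.00 = $41.28
Health Levy: 4% × $5800.00 = $232.00
Total: $346.24 + $41.28 + $232.00 = $619.52

$619.52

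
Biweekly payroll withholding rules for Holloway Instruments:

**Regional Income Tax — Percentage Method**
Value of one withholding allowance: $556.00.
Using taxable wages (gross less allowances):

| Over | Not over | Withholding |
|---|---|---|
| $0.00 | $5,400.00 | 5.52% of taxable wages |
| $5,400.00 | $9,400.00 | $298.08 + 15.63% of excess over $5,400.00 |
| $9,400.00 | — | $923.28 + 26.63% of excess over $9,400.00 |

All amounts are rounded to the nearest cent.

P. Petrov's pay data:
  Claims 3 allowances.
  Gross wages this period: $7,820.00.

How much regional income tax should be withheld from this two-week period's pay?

$415.62

Regional Income Tax: taxable = $7,820.00 − 3×$556.00 = $6,152.00
  $298.08 + 15.63% × ($6,152.00 − $5,400.00) = $298.08 + 15.63% × $752.00 = $415.62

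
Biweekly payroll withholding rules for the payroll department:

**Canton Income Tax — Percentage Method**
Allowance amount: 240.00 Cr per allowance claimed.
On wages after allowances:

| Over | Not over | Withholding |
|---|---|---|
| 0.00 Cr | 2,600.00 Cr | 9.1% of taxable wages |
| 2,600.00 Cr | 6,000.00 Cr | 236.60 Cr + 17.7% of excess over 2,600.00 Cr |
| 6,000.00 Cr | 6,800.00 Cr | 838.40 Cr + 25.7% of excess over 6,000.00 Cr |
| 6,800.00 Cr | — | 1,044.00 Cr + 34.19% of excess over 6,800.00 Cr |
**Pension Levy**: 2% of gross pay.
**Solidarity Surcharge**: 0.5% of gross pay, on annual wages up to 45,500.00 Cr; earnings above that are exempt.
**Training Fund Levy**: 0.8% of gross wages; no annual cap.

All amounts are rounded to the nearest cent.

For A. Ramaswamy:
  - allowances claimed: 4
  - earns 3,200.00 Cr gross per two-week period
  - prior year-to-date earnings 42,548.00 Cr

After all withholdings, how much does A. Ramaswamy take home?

Canton Income Tax: taxable = 3,200.00 Cr − 4×240.00 Cr = 2,240.00 Cr
  9.1% × 2,240.00 Cr = 203.84 Cr
Pension Levy: 2% × 3,200.00 Cr = 64.00 Cr
Solidarity Surcharge: cap 45,500.00 Cr − YTD 42,548.00 Cr = 2,952.00 Cr subject; 0.5% × 2,952.00 Cr = 14.76 Cr
Training Fund Levy: 0.8% × 3,200.00 Cr = 25.60 Cr
Total withheld: 203.84 Cr + 64.00 Cr + 14.76 Cr + 25.60 Cr = 308.20 Cr
Net pay: 3,200.00 Cr − 308.20 Cr = 2,891.80 Cr

2,891.80 Cr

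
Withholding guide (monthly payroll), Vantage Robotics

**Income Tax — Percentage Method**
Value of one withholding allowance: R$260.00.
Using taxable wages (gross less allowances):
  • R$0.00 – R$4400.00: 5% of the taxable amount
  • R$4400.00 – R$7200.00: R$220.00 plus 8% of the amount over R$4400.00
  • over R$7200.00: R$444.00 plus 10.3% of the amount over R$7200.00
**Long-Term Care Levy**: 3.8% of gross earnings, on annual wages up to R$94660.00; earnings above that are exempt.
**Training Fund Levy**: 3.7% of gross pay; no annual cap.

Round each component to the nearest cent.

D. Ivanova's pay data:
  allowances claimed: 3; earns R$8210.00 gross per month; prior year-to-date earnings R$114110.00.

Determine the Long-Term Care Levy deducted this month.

Long-Term Care Levy: YTD R$114110.00 ≥ cap R$94660.00 → R$0.00

R$0.00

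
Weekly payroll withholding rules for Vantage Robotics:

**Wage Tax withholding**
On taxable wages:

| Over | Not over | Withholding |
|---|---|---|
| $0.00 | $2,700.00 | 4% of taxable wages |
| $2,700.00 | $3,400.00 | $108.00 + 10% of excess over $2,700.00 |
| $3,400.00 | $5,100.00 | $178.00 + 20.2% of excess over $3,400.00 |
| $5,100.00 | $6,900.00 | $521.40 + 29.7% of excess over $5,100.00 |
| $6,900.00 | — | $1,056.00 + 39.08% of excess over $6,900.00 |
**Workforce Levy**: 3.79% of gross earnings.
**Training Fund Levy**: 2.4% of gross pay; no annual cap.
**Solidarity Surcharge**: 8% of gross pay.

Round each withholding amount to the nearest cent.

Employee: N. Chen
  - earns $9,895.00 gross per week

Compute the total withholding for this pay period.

Wage Tax: taxable = $9,895.00
  $1,056.00 + 39.08% × ($9,895.00 − $6,900.00) = $1,056.00 + 39.08% × $2,995.00 = $2,226.45
Workforce Levy: 3.79% × $9,895.00 = $375.02
Training Fund Levy: 2.4% × $9,895.00 = $237.48
Solidarity Surcharge: 8% × $9,895.00 = $791.60
Total: $2,226.45 + $375.02 + $237.48 + $791.60 = $3,630.55

$3,630.55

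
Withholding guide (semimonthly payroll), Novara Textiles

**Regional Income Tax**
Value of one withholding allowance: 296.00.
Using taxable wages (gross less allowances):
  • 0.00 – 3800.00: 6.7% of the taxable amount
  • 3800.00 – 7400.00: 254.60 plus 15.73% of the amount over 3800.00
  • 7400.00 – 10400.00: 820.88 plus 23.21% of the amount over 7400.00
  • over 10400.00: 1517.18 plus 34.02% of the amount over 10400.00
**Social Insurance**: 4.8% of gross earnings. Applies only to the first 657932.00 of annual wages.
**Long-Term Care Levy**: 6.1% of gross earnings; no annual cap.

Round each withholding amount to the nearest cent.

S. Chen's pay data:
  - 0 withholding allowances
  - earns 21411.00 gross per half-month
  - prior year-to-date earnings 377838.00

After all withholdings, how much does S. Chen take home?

Regional Income Tax: taxable = 21411.00
  1517.18 + 34.02% × (21411.00 − 10400.00) = 1517.18 + 34.02% × 11011.00 = 5263.12
Social Insurance: 4.8% × 21411.00 = 1027.73
Long-Term Care Levy: 6.1% × 21411.00 = 1306.07
Total withheld: 5263.12 + 1027.73 + 1306.07 = 7596.92
Net pay: 21411.00 − 7596.92 = 13814.08

13814.08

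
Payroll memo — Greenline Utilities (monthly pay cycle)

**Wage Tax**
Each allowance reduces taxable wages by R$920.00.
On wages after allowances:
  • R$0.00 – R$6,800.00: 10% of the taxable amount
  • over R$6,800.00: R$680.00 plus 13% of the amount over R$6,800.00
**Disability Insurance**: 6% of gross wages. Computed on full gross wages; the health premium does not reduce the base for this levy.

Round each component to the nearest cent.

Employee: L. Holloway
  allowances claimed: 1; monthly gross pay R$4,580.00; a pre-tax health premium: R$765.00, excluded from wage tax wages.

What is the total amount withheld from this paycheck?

Wage Tax: taxable = R$4,580.00 − R$765.00 − 1×R$920.00 = R$2,895.00
  10% × R$2,895.00 = R$289.50
Disability Insurance: 6% × R$4,580.00 = R$274.80
Total: R$289.50 + R$274.80 = R$564.30

R$564.30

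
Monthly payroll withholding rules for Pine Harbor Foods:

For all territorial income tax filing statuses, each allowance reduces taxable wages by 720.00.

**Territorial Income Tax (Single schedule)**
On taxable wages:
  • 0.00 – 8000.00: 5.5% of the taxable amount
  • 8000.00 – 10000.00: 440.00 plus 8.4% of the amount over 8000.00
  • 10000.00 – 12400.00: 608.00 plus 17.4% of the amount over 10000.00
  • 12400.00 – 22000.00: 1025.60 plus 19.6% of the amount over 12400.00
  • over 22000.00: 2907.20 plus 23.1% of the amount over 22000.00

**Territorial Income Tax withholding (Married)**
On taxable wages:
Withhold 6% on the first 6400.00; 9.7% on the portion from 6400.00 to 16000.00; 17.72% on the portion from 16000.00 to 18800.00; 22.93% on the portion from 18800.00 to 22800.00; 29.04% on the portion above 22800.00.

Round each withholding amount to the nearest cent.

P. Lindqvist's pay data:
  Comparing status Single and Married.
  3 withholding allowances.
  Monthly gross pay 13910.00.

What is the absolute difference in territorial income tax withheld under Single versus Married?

9.55

Territorial Income Tax (Single): taxable = 13910.00 − 3×720.00 = 11750.00
  608.00 + 17.4% × (11750.00 − 10000.00) = 608.00 + 17.4% × 1750.00 = 912.50
Territorial Income Tax (Married): taxable = 13910.00 − 3×720.00 = 11750.00
  384.00 + 9.7% × (11750.00 − 6400.00) = 384.00 + 9.7% × 5350.00 = 902.95
Difference: |912.50 − 902.95| = 9.55 (higher under Single)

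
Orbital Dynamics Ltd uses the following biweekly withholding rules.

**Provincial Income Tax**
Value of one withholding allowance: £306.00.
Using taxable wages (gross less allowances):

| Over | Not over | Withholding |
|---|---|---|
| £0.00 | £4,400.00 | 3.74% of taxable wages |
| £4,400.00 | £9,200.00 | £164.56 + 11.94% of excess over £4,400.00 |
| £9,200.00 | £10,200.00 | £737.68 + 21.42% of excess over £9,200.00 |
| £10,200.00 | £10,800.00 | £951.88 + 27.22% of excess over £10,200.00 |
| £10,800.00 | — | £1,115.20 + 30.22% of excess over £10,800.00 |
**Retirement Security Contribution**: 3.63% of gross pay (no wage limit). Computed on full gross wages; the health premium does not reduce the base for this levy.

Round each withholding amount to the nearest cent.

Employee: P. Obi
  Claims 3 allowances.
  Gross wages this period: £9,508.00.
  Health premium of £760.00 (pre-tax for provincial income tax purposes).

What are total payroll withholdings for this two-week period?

Provincial Income Tax: taxable = £9,508.00 − £760.00 − 3×£306.00 = £7,830.00
  £164.56 + 11.94% × (£7,830.00 − £4,400.00) = £164.56 + 11.94% × £3,430.00 = £574.10
Retirement Security Contribution: 3.63% × £9,508.00 = £345.14
Total: £574.10 + £345.14 = £919.24

£919.24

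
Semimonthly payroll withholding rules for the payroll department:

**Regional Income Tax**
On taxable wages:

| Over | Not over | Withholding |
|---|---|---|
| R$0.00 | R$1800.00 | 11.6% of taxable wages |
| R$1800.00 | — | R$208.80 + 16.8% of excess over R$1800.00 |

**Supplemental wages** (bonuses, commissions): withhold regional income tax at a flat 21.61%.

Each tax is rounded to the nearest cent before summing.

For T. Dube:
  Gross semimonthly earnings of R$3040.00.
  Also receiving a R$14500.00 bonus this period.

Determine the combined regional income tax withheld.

R$3550.57

Regional Income Tax: taxable = R$3040.00
  R$208.80 + 16.8% × (R$3040.00 − R$1800.00) = R$208.80 + 16.8% × R$1240.00 = R$417.12
Supplemental (21.61% flat on bonus): 21.61% × R$14500.00 = R$3133.45
Total regional income tax: R$417.12 + R$3133.45 = R$3550.57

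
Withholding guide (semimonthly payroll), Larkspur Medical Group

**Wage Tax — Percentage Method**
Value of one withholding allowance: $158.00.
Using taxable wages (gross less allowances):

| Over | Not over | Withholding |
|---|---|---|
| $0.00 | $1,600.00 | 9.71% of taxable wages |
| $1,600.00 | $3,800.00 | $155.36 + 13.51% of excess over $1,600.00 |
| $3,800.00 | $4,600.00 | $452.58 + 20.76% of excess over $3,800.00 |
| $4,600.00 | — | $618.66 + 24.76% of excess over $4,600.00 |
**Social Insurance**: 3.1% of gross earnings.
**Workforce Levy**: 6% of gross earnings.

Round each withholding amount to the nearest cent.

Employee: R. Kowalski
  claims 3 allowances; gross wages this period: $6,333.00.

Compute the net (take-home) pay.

Wage Tax: taxable = $6,333.00 − 3×$158.00 = $5,859.00
  $618.66 + 24.76% × ($5,859.00 − $4,600.00) = $618.66 + 24.76% × $1,259.00 = $930.39
Social Insurance: 3.1% × $6,333.00 = $196.32
Workforce Levy: 6% × $6,333.00 = $379.98
Total withheld: $930.39 + $196.32 + $379.98 = $1,506.69
Net pay: $6,333.00 − $1,506.69 = $4,826.31

$4,826.31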